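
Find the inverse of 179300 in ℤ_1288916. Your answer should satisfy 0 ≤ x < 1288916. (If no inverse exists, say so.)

Euclidean algorithm on 1288916, 179300:
1288916 = 7×179300 + 33816
179300 = 5×33816 + 10220
33816 = 3×10220 + 3156
10220 = 3×3156 + 752
3156 = 4×752 + 148
752 = 5×148 + 12
148 = 12×12 + 4
12 = 3×4 + 0
Since gcd = 4 > 1, 179300 is not a unit mod 1288916.

no inverse exists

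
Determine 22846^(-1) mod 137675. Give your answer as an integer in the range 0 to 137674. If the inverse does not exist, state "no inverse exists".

99981

gcd(137675, 22846) by repeated division:
137675 = 6·22846 + 599
22846 = 38·599 + 84
599 = 7·84 + 11
84 = 7·11 + 7
11 = 1·7 + 4
7 = 1·4 + 3
4 = 1·3 + 1
3 = 3·1 + 0
Since gcd(22846, 137675) = 1, back-substitute to write 1 as a combination:
1 = 4 − 3
1 = −7 + 2·4
1 = 2·11 − 3·7
1 = −3·84 + 23·11
1 = 23·599 − 164·84
1 = −164·22846 + 6255·599
1 = 6255·137675 − 37694·22846
So 22846·(-37694) ≡ 1 (mod 137675), and -37694 ≡ 99981 (mod 137675).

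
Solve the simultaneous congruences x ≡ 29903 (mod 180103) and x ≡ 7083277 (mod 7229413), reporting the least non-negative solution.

1104155330767

Write x = 29903 + 180103·k. Then 180103·k ≡ 7083277 − 29903 ≡ 7053374 (mod 7229413).
Need 180103⁻¹ mod 7229413. Extended Euclid on (7229413, 180103):
7229413 = 40×180103 + 25293
180103 = 7×25293 + 3052
25293 = 8×3052 + 877
3052 = 3×877 + 421
877 = 2×421 + 35
421 = 12×35 + 1
35 = 35×1 + 0
Back-substitute:
1 = 421 − 12·35
1 = −12·877 + 25·421
1 = 25·3052 − 87·877
1 = −87·25293 + 721·3052
1 = 721·180103 − 5134·25293
1 = −5134·7229413 + 206081·180103
180103⁻¹ ≡ 206081 (mod 7229413), so k ≡ 206081·7053374 ≡ 6130688 (mod 7229413).
x = 29903 + 180103·6130688 = 1104155330767.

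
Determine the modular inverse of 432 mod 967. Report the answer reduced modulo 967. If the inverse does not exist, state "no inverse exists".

629

Apply the Euclidean algorithm to 967 and 432:
967 = 2×432 + 103
432 = 4×103 + 20
103 = 5×20 + 3
20 = 6×3 + 2
3 = 1×2 + 1
2 = 2×1 + 0
Since gcd(432, 967) = 1, back-substitute to write 1 as a combination:
1 = 3 − 2
1 = −20 + 7·3
1 = 7·103 − 36·20
1 = −36·432 + 151·103
1 = 151·967 − 338·432
So 432·(-338) ≡ 1 (mod 967), and -338 ≡ 629 (mod 967).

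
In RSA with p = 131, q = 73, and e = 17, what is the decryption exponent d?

φ(n) = (p−1)(q−1) = 130·72 = 9360.
Need d with 17·d ≡ 1 (mod 9360). Apply the extended Euclidean algorithm:
9360 = 550*17 + 10
17 = 1*10 + 7
10 = 1*7 + 3
7 = 2*3 + 1
3 = 3*1 + 0
Back-substitute:
1 = 7 − 2·3
1 = −2·10 + 3·7
1 = 3·17 − 5·10
1 = −5·9360 + 2753·17
So 17·2753 ≡ 1 (mod 9360), hence d = 2753.

2753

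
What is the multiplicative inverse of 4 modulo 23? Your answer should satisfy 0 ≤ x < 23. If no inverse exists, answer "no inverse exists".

Run Euclid on (23, 4):
23 = 5*4 + 3
4 = 1*3 + 1
3 = 3*1 + 0
gcd = 1, so the inverse exists. Back-substitute:
1 = 4 − 3
1 = −23 + 6·4
So 4·6 ≡ 1 (mod 23).

6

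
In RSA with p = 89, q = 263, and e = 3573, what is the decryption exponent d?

11357

φ(n) = (p−1)(q−1) = 88·262 = 23056.
Need d with 3573·d ≡ 1 (mod 23056). Apply the extended Euclidean algorithm:
23056 = 6×3573 + 1618
3573 = 2×1618 + 337
1618 = 4×337 + 270
337 = 1×270 + 67
270 = 4×67 + 2
67 = 33×2 + 1
2 = 2×1 + 0
Back-substitute:
1 = 67 − 33·2
1 = −33·270 + 133·67
1 = 133·337 − 166·270
1 = −166·1618 + 797·337
1 = 797·3573 − 1760·1618
1 = −1760·23056 + 11357·3573
So 3573·11357 ≡ 1 (mod 23056), hence d = 11357.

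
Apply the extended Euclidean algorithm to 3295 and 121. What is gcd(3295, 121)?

Euclidean algorithm:
3295 = 27*121 + 28
121 = 4*28 + 9
28 = 3*9 + 1
9 = 9*1 + 0
gcd(3295, 121) = 1.
Express as a combination:
1 = 28 − 3·9
1 = −3·121 + 13·28
1 = 13·3295 − 354·121
So 1 = (13)·3295 + (-354)·121.

1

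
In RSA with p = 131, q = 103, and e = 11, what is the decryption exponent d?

φ(n) = (p−1)(q−1) = 130·102 = 13260.
Need d with 11·d ≡ 1 (mod 13260). Apply the extended Euclidean algorithm:
13260 = 1205*11 + 5
11 = 2*5 + 1
5 = 5*1 + 0
Back-substitute:
1 = 11 − 2·5
1 = −2·13260 + 2411·11
So 11·2411 ≡ 1 (mod 13260), hence d = 2411.

2411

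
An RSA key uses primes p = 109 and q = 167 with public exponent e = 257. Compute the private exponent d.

15905

φ(n) = (p−1)(q−1) = 108·166 = 17928.
Need d with 257·d ≡ 1 (mod 17928). Apply the extended Euclidean algorithm:
17928 = 69×257 + 195
257 = 1×195 + 62
195 = 3×62 + 9
62 = 6×9 + 8
9 = 1×8 + 1
8 = 8×1 + 0
Back-substitute:
1 = 9 − 8
1 = −62 + 7·9
1 = 7·195 − 22·62
1 = −22·257 + 29·195
1 = 29·17928 − 2023·257
So 257·(-2023) ≡ 1 (mod 17928), hence d ≡ -2023 ≡ 15905 (mod 17928).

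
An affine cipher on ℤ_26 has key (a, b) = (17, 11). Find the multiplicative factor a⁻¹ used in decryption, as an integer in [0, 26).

gcd(26, 17) by repeated division:
26 = 1*17 + 9
17 = 1*9 + 8
9 = 1*8 + 1
8 = 8*1 + 0
gcd = 1, so the inverse exists. Back-substitute:
1 = 9 − 8
1 = −17 + 2·9
1 = 2·26 − 3·17
Hence 17⁻¹ ≡ -3 ≡ 23 (mod 26).

23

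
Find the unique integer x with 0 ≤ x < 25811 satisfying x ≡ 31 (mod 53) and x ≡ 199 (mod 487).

Write x = 31 + 53·k. Then 53·k ≡ 199 − 31 ≡ 168 (mod 487).
Need 53⁻¹ mod 487. Extended Euclid on (487, 53):
487 = 9*53 + 10
53 = 5*10 + 3
10 = 3*3 + 1
3 = 3*1 + 0
Back-substitute:
1 = 10 − 3·3
1 = −3·53 + 16·10
1 = 16·487 − 147·53
53⁻¹ ≡ 340 (mod 487), so k ≡ 340·168 ≡ 141 (mod 487).
x = 31 + 53·141 = 7504.

7504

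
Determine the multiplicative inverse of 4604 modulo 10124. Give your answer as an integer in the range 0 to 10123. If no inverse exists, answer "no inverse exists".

no inverse exists

Compute gcd(4604, 10124):
10124 = 2*4604 + 916
4604 = 5*916 + 24
916 = 38*24 + 4
24 = 6*4 + 0
Since gcd = 4 > 1, 4604 is not a unit mod 10124.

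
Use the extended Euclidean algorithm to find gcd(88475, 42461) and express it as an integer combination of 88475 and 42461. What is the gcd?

Apply Euclid's algorithm to 88475 and 42461:
88475 = 2*42461 + 3553
42461 = 11*3553 + 3378
3553 = 1*3378 + 175
3378 = 19*175 + 53
175 = 3*53 + 16
53 = 3*16 + 5
16 = 3*5 + 1
5 = 5*1 + 0
gcd(88475, 42461) = 1.
Back-substituting:
1 = 16 − 3·5
1 = −3·53 + 10·16
1 = 10·175 − 33·53
1 = −33·3378 + 637·175
1 = 637·3553 − 670·3378
1 = −670·42461 + 8007·3553
1 = 8007·88475 − 16684·42461
So 1 = (8007)·88475 + (-16684)·42461.

1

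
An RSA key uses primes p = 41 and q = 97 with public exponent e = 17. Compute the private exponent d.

φ(n) = (p−1)(q−1) = 40·96 = 3840.
Need d with 17·d ≡ 1 (mod 3840). Apply the extended Euclidean algorithm:
3840 = 225·17 + 15
17 = 1·15 + 2
15 = 7·2 + 1
2 = 2·1 + 0
Back-substitute:
1 = 15 − 7·2
1 = −7·17 + 8·15
1 = 8·3840 − 1807·17
So 17·(-1807) ≡ 1 (mod 3840), hence d ≡ -1807 ≡ 2033 (mod 3840).

2033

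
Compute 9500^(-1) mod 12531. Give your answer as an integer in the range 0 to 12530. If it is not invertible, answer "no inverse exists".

8744

Extended Euclidean algorithm:
12531 = 1×9500 + 3031
9500 = 3×3031 + 407
3031 = 7×407 + 182
407 = 2×182 + 43
182 = 4×43 + 10
43 = 4×10 + 3
10 = 3×3 + 1
3 = 3×1 + 0
Since gcd(9500, 12531) = 1, back-substitute to write 1 as a combination:
1 = 10 − 3·3
1 = −3·43 + 13·10
1 = 13·182 − 55·43
1 = −55·407 + 123·182
1 = 123·3031 − 916·407
1 = −916·9500 + 2871·3031
1 = 2871·12531 − 3787·9500
So 9500·(-3787) ≡ 1 (mod 12531), and -3787 ≡ 8744 (mod 12531).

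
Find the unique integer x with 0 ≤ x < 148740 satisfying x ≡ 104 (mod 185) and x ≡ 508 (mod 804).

Write x = 104 + 185·k. Then 185·k ≡ 508 − 104 ≡ 404 (mod 804).
Need 185⁻¹ mod 804. Extended Euclid on (804, 185):
804 = 4*185 + 64
185 = 2*64 + 57
64 = 1*57 + 7
57 = 8*7 + 1
7 = 7*1 + 0
Back-substitute:
1 = 57 − 8·7
1 = −8·64 + 9·57
1 = 9·185 − 26·64
1 = −26·804 + 113·185
185⁻¹ ≡ 113 (mod 804), so k ≡ 113·404 ≡ 628 (mod 804).
x = 104 + 185·628 = 116284.

116284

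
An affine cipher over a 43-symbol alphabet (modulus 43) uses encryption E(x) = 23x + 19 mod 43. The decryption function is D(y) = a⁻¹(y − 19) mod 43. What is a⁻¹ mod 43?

15

Run Euclid on (43, 23):
43 = 1*23 + 20
23 = 1*20 + 3
20 = 6*3 + 2
3 = 1*2 + 1
2 = 2*1 + 0
Since gcd(23, 43) = 1, back-substitute to write 1 as a combination:
1 = 3 − 2
1 = −20 + 7·3
1 = 7·23 − 8·20
1 = −8·43 + 15·23
So 23·15 ≡ 1 (mod 43).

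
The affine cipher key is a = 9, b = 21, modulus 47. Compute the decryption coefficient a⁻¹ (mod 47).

21

Apply the Euclidean algorithm to 47 and 9:
47 = 5*9 + 2
9 = 4*2 + 1
2 = 2*1 + 0
The gcd is 1. Working backward:
1 = 9 − 4·2
1 = −4·47 + 21·9
So 9·21 ≡ 1 (mod 47).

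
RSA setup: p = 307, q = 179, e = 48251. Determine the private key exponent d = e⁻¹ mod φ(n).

φ(n) = (p−1)(q−1) = 306·178 = 54468.
Need d with 48251·d ≡ 1 (mod 54468). Apply the extended Euclidean algorithm:
54468 = 1*48251 + 6217
48251 = 7*6217 + 4732
6217 = 1*4732 + 1485
4732 = 3*1485 + 277
1485 = 5*277 + 100
277 = 2*100 + 77
100 = 1*77 + 23
77 = 3*23 + 8
23 = 2*8 + 7
8 = 1*7 + 1
7 = 7*1 + 0
Back-substitute:
1 = 8 − 7
1 = −23 + 3·8
1 = 3·77 − 10·23
1 = −10·100 + 13·77
1 = 13·277 − 36·100
1 = −36·1485 + 193·277
1 = 193·4732 − 615·1485
1 = −615·6217 + 808·4732
1 = 808·48251 − 6271·6217
1 = −6271·54468 + 7079·48251
So 48251·7079 ≡ 1 (mod 54468), hence d = 7079.

7079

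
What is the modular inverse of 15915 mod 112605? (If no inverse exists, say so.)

Euclidean algorithm on 112605, 15915:
112605 = 7*15915 + 1200
15915 = 13*1200 + 315
1200 = 3*315 + 255
315 = 1*255 + 60
255 = 4*60 + 15
60 = 4*15 + 0
The gcd is 15, not 1, hence no inverse exists.

no inverse exists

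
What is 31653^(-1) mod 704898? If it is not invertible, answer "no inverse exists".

no inverse exists

Compute gcd(31653, 704898):
704898 = 22·31653 + 8532
31653 = 3·8532 + 6057
8532 = 1·6057 + 2475
6057 = 2·2475 + 1107
2475 = 2·1107 + 261
1107 = 4·261 + 63
261 = 4·63 + 9
63 = 7·9 + 0
The gcd is 9, not 1, hence no inverse exists.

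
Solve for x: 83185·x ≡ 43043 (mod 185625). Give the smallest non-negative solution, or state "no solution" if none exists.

no solution

gcd(83185, 185625):
185625 = 2×83185 + 19255
83185 = 4×19255 + 6165
19255 = 3×6165 + 760
6165 = 8×760 + 85
760 = 8×85 + 80
85 = 1×80 + 5
80 = 16×5 + 0
gcd = 5, but 5 ∤ 43043, so the congruence has no solution.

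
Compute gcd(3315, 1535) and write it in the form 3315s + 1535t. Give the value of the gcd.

5

Repeated division:
3315 = 2·1535 + 245
1535 = 6·245 + 65
245 = 3·65 + 50
65 = 1·50 + 15
50 = 3·15 + 5
15 = 3·5 + 0
gcd(3315, 1535) = 5.
Express as a combination:
5 = 50 − 3·15
5 = −3·65 + 4·50
5 = 4·245 − 15·65
5 = −15·1535 + 94·245
5 = 94·3315 − 203·1535
So 5 = (94)·3315 + (-203)·1535.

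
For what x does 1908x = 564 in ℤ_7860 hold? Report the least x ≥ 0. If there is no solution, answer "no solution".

128

First find gcd(1908, 7860):
7860 = 4×1908 + 228
1908 = 8×228 + 84
228 = 2×84 + 60
84 = 1×60 + 24
60 = 2×24 + 12
24 = 2×12 + 0
gcd = 12 and 12 | 564, so solutions exist. Divide through by 12: 159x ≡ 47 (mod 655).
Now find 159⁻¹ mod 655:
655 = 4·159 + 19
159 = 8·19 + 7
19 = 2·7 + 5
7 = 1·5 + 2
5 = 2·2 + 1
2 = 2·1 + 0
Back-substitute:
1 = 5 − 2·2
1 = −2·7 + 3·5
1 = 3·19 − 8·7
1 = −8·159 + 67·19
1 = 67·655 − 276·159
So 159·(-276) ≡ 1 (mod 655), i.e. 159⁻¹ ≡ 379.
Then x ≡ 379·47 ≡ 128 (mod 655); the smallest non-negative solution is x = 128.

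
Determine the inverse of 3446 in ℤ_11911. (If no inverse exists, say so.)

10442

Run Euclid on (11911, 3446):
11911 = 3×3446 + 1573
3446 = 2×1573 + 300
1573 = 5×300 + 73
300 = 4×73 + 8
73 = 9×8 + 1
8 = 8×1 + 0
gcd = 1, so the inverse exists. Back-substitute:
1 = 73 − 9·8
1 = −9·300 + 37·73
1 = 37·1573 − 194·300
1 = −194·3446 + 425·1573
1 = 425·11911 − 1469·3446
Hence 3446⁻¹ ≡ -1469 ≡ 10442 (mod 11911).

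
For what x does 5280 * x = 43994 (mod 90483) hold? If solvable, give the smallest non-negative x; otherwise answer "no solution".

gcd(5280, 90483):
90483 = 17×5280 + 723
5280 = 7×723 + 219
723 = 3×219 + 66
219 = 3×66 + 21
66 = 3×21 + 3
21 = 7×3 + 0
gcd = 3, but 3 ∤ 43994, so the congruence has no solution.

no solution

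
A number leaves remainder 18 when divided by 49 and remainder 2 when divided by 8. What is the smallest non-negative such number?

18

Write x = 18 + 49·k. Then 49·k ≡ 2 − 18 ≡ 0 (mod 8).
Need 49⁻¹ mod 8. Extended Euclid on (8, 1):
8 = 8·1 + 0
49⁻¹ ≡ 1 (mod 8), so k ≡ 1·0 ≡ 0 (mod 8).
x = 18 + 49·0 = 18.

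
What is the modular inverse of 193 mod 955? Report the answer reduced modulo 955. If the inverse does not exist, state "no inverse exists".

Run Euclid on (955, 193):
955 = 4·193 + 183
193 = 1·183 + 10
183 = 18·10 + 3
10 = 3·3 + 1
3 = 3·1 + 0
Since gcd(193, 955) = 1, back-substitute to write 1 as a combination:
1 = 10 − 3·3
1 = −3·183 + 55·10
1 = 55·193 − 58·183
1 = −58·955 + 287·193
So 193·287 ≡ 1 (mod 955).

287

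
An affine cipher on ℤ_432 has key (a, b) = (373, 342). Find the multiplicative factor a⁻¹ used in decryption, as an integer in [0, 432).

Apply the Euclidean algorithm to 432 and 373:
432 = 1·373 + 59
373 = 6·59 + 19
59 = 3·19 + 2
19 = 9·2 + 1
2 = 2·1 + 0
The gcd is 1. Working backward:
1 = 19 − 9·2
1 = −9·59 + 28·19
1 = 28·373 − 177·59
1 = −177·432 + 205·373
So 373·205 ≡ 1 (mod 432).

205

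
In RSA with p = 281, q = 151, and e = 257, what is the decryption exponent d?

5393

φ(n) = (p−1)(q−1) = 280·150 = 42000.
Need d with 257·d ≡ 1 (mod 42000). Apply the extended Euclidean algorithm:
42000 = 163*257 + 109
257 = 2*109 + 39
109 = 2*39 + 31
39 = 1*31 + 8
31 = 3*8 + 7
8 = 1*7 + 1
7 = 7*1 + 0
Back-substitute:
1 = 8 − 7
1 = −31 + 4·8
1 = 4·39 − 5·31
1 = −5·109 + 14·39
1 = 14·257 − 33·109
1 = −33·42000 + 5393·257
So 257·5393 ≡ 1 (mod 42000), hence d = 5393.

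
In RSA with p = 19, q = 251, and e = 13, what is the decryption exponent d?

2077

φ(n) = (p−1)(q−1) = 18·250 = 4500.
Need d with 13·d ≡ 1 (mod 4500). Apply the extended Euclidean algorithm:
4500 = 346·13 + 2
13 = 6·2 + 1
2 = 2·1 + 0
Back-substitute:
1 = 13 − 6·2
1 = −6·4500 + 2077·13
So 13·2077 ≡ 1 (mod 4500), hence d = 2077.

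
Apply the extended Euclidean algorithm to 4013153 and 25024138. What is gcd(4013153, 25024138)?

1

Apply Euclid's algorithm to 25024138 and 4013153:
25024138 = 6*4013153 + 945220
4013153 = 4*945220 + 232273
945220 = 4*232273 + 16128
232273 = 14*16128 + 6481
16128 = 2*6481 + 3166
6481 = 2*3166 + 149
3166 = 21*149 + 37
149 = 4*37 + 1
37 = 37*1 + 0
gcd(4013153, 25024138) = 1.
Back-substituting:
1 = 149 − 4·37
1 = −4·3166 + 85·149
1 = 85·6481 − 174·3166
1 = −174·16128 + 433·6481
1 = 433·232273 − 6236·16128
1 = −6236·945220 + 25377·232273
1 = 25377·4013153 − 107744·945220
1 = −107744·25024138 + 671841·4013153
So 1 = (-107744)·25024138 + (671841)·4013153.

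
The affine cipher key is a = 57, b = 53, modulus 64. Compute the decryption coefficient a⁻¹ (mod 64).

9

Extended Euclidean algorithm:
64 = 1*57 + 7
57 = 8*7 + 1
7 = 7*1 + 0
The gcd is 1. Working backward:
1 = 57 − 8·7
1 = −8·64 + 9·57
So 57·9 ≡ 1 (mod 64).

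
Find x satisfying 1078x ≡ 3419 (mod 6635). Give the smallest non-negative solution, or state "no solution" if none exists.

1228

First find gcd(1078, 6635):
6635 = 6×1078 + 167
1078 = 6×167 + 76
167 = 2×76 + 15
76 = 5×15 + 1
15 = 15×1 + 0
gcd = 1, so a unique solution mod 6635 exists.
Back-substitute for the Bézout coefficients:
1 = 76 − 5·15
1 = −5·167 + 11·76
1 = 11·1078 − 71·167
1 = −71·6635 + 437·1078
So 1078·(437) ≡ 1 (mod 6635), giving 1078⁻¹ ≡ 437.
x ≡ 1078⁻¹·3419 ≡ 437·3419 ≡ 1228 (mod 6635).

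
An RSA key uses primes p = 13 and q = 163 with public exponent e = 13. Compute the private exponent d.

1645

φ(n) = (p−1)(q−1) = 12·162 = 1944.
Need d with 13·d ≡ 1 (mod 1944). Apply the extended Euclidean algorithm:
1944 = 149×13 + 7
13 = 1×7 + 6
7 = 1×6 + 1
6 = 6×1 + 0
Back-substitute:
1 = 7 − 6
1 = −13 + 2·7
1 = 2·1944 − 299·13
So 13·(-299) ≡ 1 (mod 1944), hence d ≡ -299 ≡ 1645 (mod 1944).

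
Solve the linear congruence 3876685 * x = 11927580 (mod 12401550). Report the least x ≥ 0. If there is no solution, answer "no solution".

First find gcd(3876685, 12401550):
12401550 = 3·3876685 + 771495
3876685 = 5·771495 + 19210
771495 = 40·19210 + 3095
19210 = 6·3095 + 640
3095 = 4·640 + 535
640 = 1·535 + 105
535 = 5·105 + 10
105 = 10·10 + 5
10 = 2·5 + 0
gcd = 5 and 5 | 11927580, so solutions exist. Divide through by 5: 775337x ≡ 2385516 (mod 2480310).
Now find 775337⁻¹ mod 2480310:
2480310 = 3*775337 + 154299
775337 = 5*154299 + 3842
154299 = 40*3842 + 619
3842 = 6*619 + 128
619 = 4*128 + 107
128 = 1*107 + 21
107 = 5*21 + 2
21 = 10*2 + 1
2 = 2*1 + 0
Back-substitute:
1 = 21 − 10·2
1 = −10·107 + 51·21
1 = 51·128 − 61·107
1 = −61·619 + 295·128
1 = 295·3842 − 1831·619
1 = −1831·154299 + 73535·3842
1 = 73535·775337 − 369506·154299
1 = −369506·2480310 + 1182053·775337
So 775337⁻¹ ≡ 1182053 (mod 2480310).
Then x ≡ 1182053·2385516 ≡ 1432788 (mod 2480310); the smallest non-negative solution is x = 1432788.

1432788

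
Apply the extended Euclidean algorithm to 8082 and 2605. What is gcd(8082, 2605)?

1

Apply Euclid's algorithm to 8082 and 2605:
8082 = 3*2605 + 267
2605 = 9*267 + 202
267 = 1*202 + 65
202 = 3*65 + 7
65 = 9*7 + 2
7 = 3*2 + 1
2 = 2*1 + 0
gcd(8082, 2605) = 1.
Working backward:
1 = 7 − 3·2
1 = −3·65 + 28·7
1 = 28·202 − 87·65
1 = −87·267 + 115·202
1 = 115·2605 − 1122·267
1 = −1122·8082 + 3481·2605
So 1 = (-1122)·8082 + (3481)·2605.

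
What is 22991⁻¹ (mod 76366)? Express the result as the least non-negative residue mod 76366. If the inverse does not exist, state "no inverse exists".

34139

gcd(76366, 22991) by repeated division:
76366 = 3·22991 + 7393
22991 = 3·7393 + 812
7393 = 9·812 + 85
812 = 9·85 + 47
85 = 1·47 + 38
47 = 1·38 + 9
38 = 4·9 + 2
9 = 4·2 + 1
2 = 2·1 + 0
gcd = 1, so the inverse exists. Back-substitute:
1 = 9 − 4·2
1 = −4·38 + 17·9
1 = 17·47 − 21·38
1 = −21·85 + 38·47
1 = 38·812 − 363·85
1 = −363·7393 + 3305·812
1 = 3305·22991 − 10278·7393
1 = −10278·76366 + 34139·22991
So 22991·34139 ≡ 1 (mod 76366).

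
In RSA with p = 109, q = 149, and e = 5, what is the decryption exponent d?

3197

φ(n) = (p−1)(q−1) = 108·148 = 15984.
Need d with 5·d ≡ 1 (mod 15984). Apply the extended Euclidean algorithm:
15984 = 3196×5 + 4
5 = 1×4 + 1
4 = 4×1 + 0
Back-substitute:
1 = 5 − 4
1 = −15984 + 3197·5
So 5·3197 ≡ 1 (mod 15984), hence d = 3197.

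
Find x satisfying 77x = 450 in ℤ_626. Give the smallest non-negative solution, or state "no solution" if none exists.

First find gcd(77, 626):
626 = 8×77 + 10
77 = 7×10 + 7
10 = 1×7 + 3
7 = 2×3 + 1
3 = 3×1 + 0
gcd = 1, so a unique solution mod 626 exists.
Back-substitute for the Bézout coefficients:
1 = 7 − 2·3
1 = −2·10 + 3·7
1 = 3·77 − 23·10
1 = −23·626 + 187·77
So 77·(187) ≡ 1 (mod 626), giving 77⁻¹ ≡ 187.
x ≡ 77⁻¹·450 ≡ 187·450 ≡ 266 (mod 626).

266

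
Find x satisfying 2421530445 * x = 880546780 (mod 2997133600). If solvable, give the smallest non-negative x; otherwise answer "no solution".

93709324

First find gcd(2421530445, 2997133600):
2997133600 = 1·2421530445 + 575603155
2421530445 = 4·575603155 + 119117825
575603155 = 4·119117825 + 99131855
119117825 = 1·99131855 + 19985970
99131855 = 4·19985970 + 19187975
19985970 = 1·19187975 + 797995
19187975 = 24·797995 + 36095
797995 = 22·36095 + 3905
36095 = 9·3905 + 950
3905 = 4·950 + 105
950 = 9·105 + 5
105 = 21·5 + 0
gcd = 5 and 5 | 880546780, so solutions exist. Divide through by 5: 484306089x ≡ 176109356 (mod 599426720).
Now find 484306089⁻¹ mod 599426720:
599426720 = 1·484306089 + 115120631
484306089 = 4·115120631 + 23823565
115120631 = 4·23823565 + 19826371
23823565 = 1·19826371 + 3997194
19826371 = 4·3997194 + 3837595
3997194 = 1·3837595 + 159599
3837595 = 24·159599 + 7219
159599 = 22·7219 + 781
7219 = 9·781 + 190
781 = 4·190 + 21
190 = 9·21 + 1
21 = 21·1 + 0
Back-substitute:
1 = 190 − 9·21
1 = −9·781 + 37·190
1 = 37·7219 − 342·781
1 = −342·159599 + 7561·7219
1 = 7561·3837595 − 181806·159599
1 = −181806·3997194 + 189367·3837595
1 = 189367·19826371 − 939274·3997194
1 = −939274·23823565 + 1128641·19826371
1 = 1128641·115120631 − 5453838·23823565
1 = −5453838·484306089 + 22943993·115120631
1 = 22943993·599426720 − 28397831·484306089
So 484306089·(-28397831) ≡ 1 (mod 599426720), i.e. 484306089⁻¹ ≡ 571028889.
Then x ≡ 571028889·176109356 ≡ 93709324 (mod 599426720); the smallest non-negative solution is x = 93709324.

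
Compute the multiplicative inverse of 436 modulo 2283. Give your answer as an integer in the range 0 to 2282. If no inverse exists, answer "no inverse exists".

1618

Apply the Euclidean algorithm to 2283 and 436:
2283 = 5·436 + 103
436 = 4·103 + 24
103 = 4·24 + 7
24 = 3·7 + 3
7 = 2·3 + 1
3 = 3·1 + 0
The gcd is 1. Working backward:
1 = 7 − 2·3
1 = −2·24 + 7·7
1 = 7·103 − 30·24
1 = −30·436 + 127·103
1 = 127·2283 − 665·436
So 436·(-665) ≡ 1 (mod 2283), and -665 ≡ 1618 (mod 2283).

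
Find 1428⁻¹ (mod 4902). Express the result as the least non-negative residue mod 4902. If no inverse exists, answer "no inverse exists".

no inverse exists

Euclidean algorithm on 4902, 1428:
4902 = 3·1428 + 618
1428 = 2·618 + 192
618 = 3·192 + 42
192 = 4·42 + 24
42 = 1·24 + 18
24 = 1·18 + 6
18 = 3·6 + 0
The gcd is 6, not 1, hence no inverse exists.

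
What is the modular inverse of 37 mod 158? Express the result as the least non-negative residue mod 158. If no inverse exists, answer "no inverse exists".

47

Extended Euclidean algorithm:
158 = 4×37 + 10
37 = 3×10 + 7
10 = 1×7 + 3
7 = 2×3 + 1
3 = 3×1 + 0
Since gcd(37, 158) = 1, back-substitute to write 1 as a combination:
1 = 7 − 2·3
1 = −2·10 + 3·7
1 = 3·37 − 11·10
1 = −11·158 + 47·37
So 37·47 ≡ 1 (mod 158).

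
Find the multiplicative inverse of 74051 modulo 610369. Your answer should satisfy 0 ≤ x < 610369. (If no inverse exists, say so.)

466281

Apply the Euclidean algorithm to 610369 and 74051:
610369 = 8·74051 + 17961
74051 = 4·17961 + 2207
17961 = 8·2207 + 305
2207 = 7·305 + 72
305 = 4·72 + 17
72 = 4·17 + 4
17 = 4·4 + 1
4 = 4·1 + 0
gcd = 1, so the inverse exists. Back-substitute:
1 = 17 − 4·4
1 = −4·72 + 17·17
1 = 17·305 − 72·72
1 = −72·2207 + 521·305
1 = 521·17961 − 4240·2207
1 = −4240·74051 + 17481·17961
1 = 17481·610369 − 144088·74051
Thus 74051·(-144088) ≡ 1 (mod 610369); reducing, -144088 mod 610369 = 466281.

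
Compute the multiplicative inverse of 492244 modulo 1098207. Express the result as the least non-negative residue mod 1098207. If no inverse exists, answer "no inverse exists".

gcd(1098207, 492244) by repeated division:
1098207 = 2·492244 + 113719
492244 = 4·113719 + 37368
113719 = 3·37368 + 1615
37368 = 23·1615 + 223
1615 = 7·223 + 54
223 = 4·54 + 7
54 = 7·7 + 5
7 = 1·5 + 2
5 = 2·2 + 1
2 = 2·1 + 0
The gcd is 1. Working backward:
1 = 5 − 2·2
1 = −2·7 + 3·5
1 = 3·54 − 23·7
1 = −23·223 + 95·54
1 = 95·1615 − 688·223
1 = −688·37368 + 15919·1615
1 = 15919·113719 − 48445·37368
1 = −48445·492244 + 209699·113719
1 = 209699·1098207 − 467843·492244
Hence 492244⁻¹ ≡ -467843 ≡ 630364 (mod 1098207).

630364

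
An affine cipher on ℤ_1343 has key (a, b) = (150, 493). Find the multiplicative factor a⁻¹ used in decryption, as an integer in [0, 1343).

Extended Euclidean algorithm:
1343 = 8·150 + 143
150 = 1·143 + 7
143 = 20·7 + 3
7 = 2·3 + 1
3 = 3·1 + 0
Since gcd(150, 1343) = 1, back-substitute to write 1 as a combination:
1 = 7 − 2·3
1 = −2·143 + 41·7
1 = 41·150 − 43·143
1 = −43·1343 + 385·150
So 150·385 ≡ 1 (mod 1343).

385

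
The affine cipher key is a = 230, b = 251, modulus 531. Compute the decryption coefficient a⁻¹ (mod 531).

gcd(531, 230) by repeated division:
531 = 2*230 + 71
230 = 3*71 + 17
71 = 4*17 + 3
17 = 5*3 + 2
3 = 1*2 + 1
2 = 2*1 + 0
gcd = 1, so the inverse exists. Back-substitute:
1 = 3 − 2
1 = −17 + 6·3
1 = 6·71 − 25·17
1 = −25·230 + 81·71
1 = 81·531 − 187·230
Hence 230⁻¹ ≡ -187 ≡ 344 (mod 531).

344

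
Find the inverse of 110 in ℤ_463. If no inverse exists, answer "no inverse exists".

181

gcd(463, 110) by repeated division:
463 = 4*110 + 23
110 = 4*23 + 18
23 = 1*18 + 5
18 = 3*5 + 3
5 = 1*3 + 2
3 = 1*2 + 1
2 = 2*1 + 0
gcd = 1, so the inverse exists. Back-substitute:
1 = 3 − 2
1 = −5 + 2·3
1 = 2·18 − 7·5
1 = −7·23 + 9·18
1 = 9·110 − 43·23
1 = −43·463 + 181·110
So 110·181 ≡ 1 (mod 463).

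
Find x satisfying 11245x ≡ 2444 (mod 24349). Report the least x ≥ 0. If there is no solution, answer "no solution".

First find gcd(11245, 24349):
24349 = 2·11245 + 1859
11245 = 6·1859 + 91
1859 = 20·91 + 39
91 = 2·39 + 13
39 = 3·13 + 0
gcd = 13 and 13 | 2444, so solutions exist. Divide through by 13: 865x ≡ 188 (mod 1873).
Now find 865⁻¹ mod 1873:
1873 = 2·865 + 143
865 = 6·143 + 7
143 = 20·7 + 3
7 = 2·3 + 1
3 = 3·1 + 0
Back-substitute:
1 = 7 − 2·3
1 = −2·143 + 41·7
1 = 41·865 − 248·143
1 = −248·1873 + 537·865
So 865⁻¹ ≡ 537 (mod 1873).
Then x ≡ 537·188 ≡ 1687 (mod 1873); the smallest non-negative solution is x = 1687.

1687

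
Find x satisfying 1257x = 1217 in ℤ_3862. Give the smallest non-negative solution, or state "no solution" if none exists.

First find gcd(1257, 3862):
3862 = 3*1257 + 91
1257 = 13*91 + 74
91 = 1*74 + 17
74 = 4*17 + 6
17 = 2*6 + 5
6 = 1*5 + 1
5 = 5*1 + 0
gcd = 1, so a unique solution mod 3862 exists.
Back-substitute for the Bézout coefficients:
1 = 6 − 5
1 = −17 + 3·6
1 = 3·74 − 13·17
1 = −13·91 + 16·74
1 = 16·1257 − 221·91
1 = −221·3862 + 679·1257
So 1257·(679) ≡ 1 (mod 3862), giving 1257⁻¹ ≡ 679.
x ≡ 1257⁻¹·1217 ≡ 679·1217 ≡ 3737 (mod 3862).

3737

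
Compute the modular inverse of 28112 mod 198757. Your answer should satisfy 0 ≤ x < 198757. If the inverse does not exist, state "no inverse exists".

gcd(198757, 28112) by repeated division:
198757 = 7·28112 + 1973
28112 = 14·1973 + 490
1973 = 4·490 + 13
490 = 37·13 + 9
13 = 1·9 + 4
9 = 2·4 + 1
4 = 4·1 + 0
gcd = 1, so the inverse exists. Back-substitute:
1 = 9 − 2·4
1 = −2·13 + 3·9
1 = 3·490 − 113·13
1 = −113·1973 + 455·490
1 = 455·28112 − 6483·1973
1 = −6483·198757 + 45836·28112
So 28112·45836 ≡ 1 (mod 198757).

45836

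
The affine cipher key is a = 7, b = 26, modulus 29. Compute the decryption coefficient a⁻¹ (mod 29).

25

Apply the Euclidean algorithm to 29 and 7:
29 = 4×7 + 1
7 = 7×1 + 0
The gcd is 1. Working backward:
1 = 29 − 4·7
Thus 7·(-4) ≡ 1 (mod 29); reducing, -4 mod 29 = 25.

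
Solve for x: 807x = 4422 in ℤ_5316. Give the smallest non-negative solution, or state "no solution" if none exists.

First find gcd(807, 5316):
5316 = 6·807 + 474
807 = 1·474 + 333
474 = 1·333 + 141
333 = 2·141 + 51
141 = 2·51 + 39
51 = 1·39 + 12
39 = 3·12 + 3
12 = 4·3 + 0
gcd = 3 and 3 | 4422, so solutions exist. Divide through by 3: 269x ≡ 1474 (mod 1772).
Now find 269⁻¹ mod 1772:
1772 = 6·269 + 158
269 = 1·158 + 111
158 = 1·111 + 47
111 = 2·47 + 17
47 = 2·17 + 13
17 = 1·13 + 4
13 = 3·4 + 1
4 = 4·1 + 0
Back-substitute:
1 = 13 − 3·4
1 = −3·17 + 4·13
1 = 4·47 − 11·17
1 = −11·111 + 26·47
1 = 26·158 − 37·111
1 = −37·269 + 63·158
1 = 63·1772 − 415·269
So 269·(-415) ≡ 1 (mod 1772), i.e. 269⁻¹ ≡ 1357.
Then x ≡ 1357·1474 ≡ 1402 (mod 1772); the smallest non-negative solution is x = 1402.

1402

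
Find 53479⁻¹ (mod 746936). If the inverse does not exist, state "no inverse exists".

Extended Euclidean algorithm:
746936 = 13×53479 + 51709
53479 = 1×51709 + 1770
51709 = 29×1770 + 379
1770 = 4×379 + 254
379 = 1×254 + 125
254 = 2×125 + 4
125 = 31×4 + 1
4 = 4×1 + 0
Since gcd(53479, 746936) = 1, back-substitute to write 1 as a combination:
1 = 125 − 31·4
1 = −31·254 + 63·125
1 = 63·379 − 94·254
1 = −94·1770 + 439·379
1 = 439·51709 − 12825·1770
1 = −12825·53479 + 13264·51709
1 = 13264·746936 − 185257·53479
So 53479·(-185257) ≡ 1 (mod 746936), and -185257 ≡ 561679 (mod 746936).

561679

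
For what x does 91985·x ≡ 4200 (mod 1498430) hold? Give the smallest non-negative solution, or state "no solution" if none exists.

First find gcd(91985, 1498430):
1498430 = 16*91985 + 26670
91985 = 3*26670 + 11975
26670 = 2*11975 + 2720
11975 = 4*2720 + 1095
2720 = 2*1095 + 530
1095 = 2*530 + 35
530 = 15*35 + 5
35 = 7*5 + 0
gcd = 5 and 5 | 4200, so solutions exist. Divide through by 5: 18397x ≡ 840 (mod 299686).
Now find 18397⁻¹ mod 299686:
299686 = 16·18397 + 5334
18397 = 3·5334 + 2395
5334 = 2·2395 + 544
2395 = 4·544 + 219
544 = 2·219 + 106
219 = 2·106 + 7
106 = 15·7 + 1
7 = 7·1 + 0
Back-substitute:
1 = 106 − 15·7
1 = −15·219 + 31·106
1 = 31·544 − 77·219
1 = −77·2395 + 339·544
1 = 339·5334 − 755·2395
1 = −755·18397 + 2604·5334
1 = 2604·299686 − 42419·18397
So 18397·(-42419) ≡ 1 (mod 299686), i.e. 18397⁻¹ ≡ 257267.
Then x ≡ 257267·840 ≡ 30674 (mod 299686); the smallest non-negative solution is x = 30674.

30674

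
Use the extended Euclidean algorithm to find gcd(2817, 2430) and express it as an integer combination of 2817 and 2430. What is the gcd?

9

Euclidean algorithm:
2817 = 1*2430 + 387
2430 = 6*387 + 108
387 = 3*108 + 63
108 = 1*63 + 45
63 = 1*45 + 18
45 = 2*18 + 9
18 = 2*9 + 0
gcd(2817, 2430) = 9.
Back-substituting:
9 = 45 − 2·18
9 = −2·63 + 3·45
9 = 3·108 − 5·63
9 = −5·387 + 18·108
9 = 18·2430 − 113·387
9 = −113·2817 + 131·2430
So 9 = (-113)·2817 + (131)·2430.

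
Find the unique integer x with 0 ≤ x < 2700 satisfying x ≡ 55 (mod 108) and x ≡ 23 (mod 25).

2323

Write x = 55 + 108·k. Then 108·k ≡ 23 − 55 ≡ 18 (mod 25).
Need 108⁻¹ mod 25. Extended Euclid on (25, 8):
25 = 3·8 + 1
8 = 8·1 + 0
Back-substitute:
1 = 25 − 3·8
108⁻¹ ≡ 22 (mod 25), so k ≡ 22·18 ≡ 21 (mod 25).
x = 55 + 108·21 = 2323.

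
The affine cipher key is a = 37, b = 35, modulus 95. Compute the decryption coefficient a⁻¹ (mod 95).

Run Euclid on (95, 37):
95 = 2×37 + 21
37 = 1×21 + 16
21 = 1×16 + 5
16 = 3×5 + 1
5 = 5×1 + 0
Since gcd(37, 95) = 1, back-substitute to write 1 as a combination:
1 = 16 − 3·5
1 = −3·21 + 4·16
1 = 4·37 − 7·21
1 = −7·95 + 18·37
So 37·18 ≡ 1 (mod 95).

18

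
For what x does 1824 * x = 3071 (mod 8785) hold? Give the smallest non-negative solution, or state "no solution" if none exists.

First find gcd(1824, 8785):
8785 = 4×1824 + 1489
1824 = 1×1489 + 335
1489 = 4×335 + 149
335 = 2×149 + 37
149 = 4×37 + 1
37 = 37×1 + 0
gcd = 1, so a unique solution mod 8785 exists.
Back-substitute for the Bézout coefficients:
1 = 149 − 4·37
1 = −4·335 + 9·149
1 = 9·1489 − 40·335
1 = −40·1824 + 49·1489
1 = 49·8785 − 236·1824
So 1824·(-236) ≡ 1 (mod 8785), giving 1824⁻¹ ≡ 8549.
x ≡ 1824⁻¹·3071 ≡ 8549·3071 ≡ 4399 (mod 8785).

4399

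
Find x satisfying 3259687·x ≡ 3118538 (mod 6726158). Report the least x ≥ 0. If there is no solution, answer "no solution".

First find gcd(3259687, 6726158):
6726158 = 2×3259687 + 206784
3259687 = 15×206784 + 157927
206784 = 1×157927 + 48857
157927 = 3×48857 + 11356
48857 = 4×11356 + 3433
11356 = 3×3433 + 1057
3433 = 3×1057 + 262
1057 = 4×262 + 9
262 = 29×9 + 1
9 = 9×1 + 0
gcd = 1, so a unique solution mod 6726158 exists.
Back-substitute for the Bézout coefficients:
1 = 262 − 29·9
1 = −29·1057 + 117·262
1 = 117·3433 − 380·1057
1 = −380·11356 + 1257·3433
1 = 1257·48857 − 5408·11356
1 = −5408·157927 + 17481·48857
1 = 17481·206784 − 22889·157927
1 = −22889·3259687 + 360816·206784
1 = 360816·6726158 − 744521·3259687
So 3259687·(-744521) ≡ 1 (mod 6726158), giving 3259687⁻¹ ≡ 5981637.
x ≡ 3259687⁻¹·3118538 ≡ 5981637·3118538 ≡ 5628196 (mod 6726158).

5628196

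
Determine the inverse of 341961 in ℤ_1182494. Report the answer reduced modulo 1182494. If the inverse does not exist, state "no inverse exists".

Run Euclid on (1182494, 341961):
1182494 = 3*341961 + 156611
341961 = 2*156611 + 28739
156611 = 5*28739 + 12916
28739 = 2*12916 + 2907
12916 = 4*2907 + 1288
2907 = 2*1288 + 331
1288 = 3*331 + 295
331 = 1*295 + 36
295 = 8*36 + 7
36 = 5*7 + 1
7 = 7*1 + 0
The gcd is 1. Working backward:
1 = 36 − 5·7
1 = −5·295 + 41·36
1 = 41·331 − 46·295
1 = −46·1288 + 179·331
1 = 179·2907 − 404·1288
1 = −404·12916 + 1795·2907
1 = 1795·28739 − 3994·12916
1 = −3994·156611 + 21765·28739
1 = 21765·341961 − 47524·156611
1 = −47524·1182494 + 164337·341961
So 341961·164337 ≡ 1 (mod 1182494).

164337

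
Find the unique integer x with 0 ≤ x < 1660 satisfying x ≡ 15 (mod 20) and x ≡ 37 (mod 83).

Write x = 15 + 20·k. Then 20·k ≡ 37 − 15 ≡ 22 (mod 83).
Need 20⁻¹ mod 83. Extended Euclid on (83, 20):
83 = 4×20 + 3
20 = 6×3 + 2
3 = 1×2 + 1
2 = 2×1 + 0
Back-substitute:
1 = 3 − 2
1 = −20 + 7·3
1 = 7·83 − 29·20
20⁻¹ ≡ 54 (mod 83), so k ≡ 54·22 ≡ 26 (mod 83).
x = 15 + 20·26 = 535.

535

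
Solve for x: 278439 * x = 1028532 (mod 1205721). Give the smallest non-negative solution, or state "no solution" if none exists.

200522

First find gcd(278439, 1205721):
1205721 = 4·278439 + 91965
278439 = 3·91965 + 2544
91965 = 36·2544 + 381
2544 = 6·381 + 258
381 = 1·258 + 123
258 = 2·123 + 12
123 = 10·12 + 3
12 = 4·3 + 0
gcd = 3 and 3 | 1028532, so solutions exist. Divide through by 3: 92813x ≡ 342844 (mod 401907).
Now find 92813⁻¹ mod 401907:
401907 = 4*92813 + 30655
92813 = 3*30655 + 848
30655 = 36*848 + 127
848 = 6*127 + 86
127 = 1*86 + 41
86 = 2*41 + 4
41 = 10*4 + 1
4 = 4*1 + 0
Back-substitute:
1 = 41 − 10·4
1 = −10·86 + 21·41
1 = 21·127 − 31·86
1 = −31·848 + 207·127
1 = 207·30655 − 7483·848
1 = −7483·92813 + 22656·30655
1 = 22656·401907 − 98107·92813
So 92813·(-98107) ≡ 1 (mod 401907), i.e. 92813⁻¹ ≡ 303800.
Then x ≡ 303800·342844 ≡ 200522 (mod 401907); the smallest non-negative solution is x = 200522.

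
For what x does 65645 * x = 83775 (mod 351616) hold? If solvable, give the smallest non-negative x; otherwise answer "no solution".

First find gcd(65645, 351616):
351616 = 5×65645 + 23391
65645 = 2×23391 + 18863
23391 = 1×18863 + 4528
18863 = 4×4528 + 751
4528 = 6×751 + 22
751 = 34×22 + 3
22 = 7×3 + 1
3 = 3×1 + 0
gcd = 1, so a unique solution mod 351616 exists.
Back-substitute for the Bézout coefficients:
1 = 22 − 7·3
1 = −7·751 + 239·22
1 = 239·4528 − 1441·751
1 = −1441·18863 + 6003·4528
1 = 6003·23391 − 7444·18863
1 = −7444·65645 + 20891·23391
1 = 20891·351616 − 111899·65645
So 65645·(-111899) ≡ 1 (mod 351616), giving 65645⁻¹ ≡ 239717.
x ≡ 65645⁻¹·83775 ≡ 239717·83775 ≡ 95451 (mod 351616).

95451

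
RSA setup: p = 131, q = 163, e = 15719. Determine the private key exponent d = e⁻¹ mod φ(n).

φ(n) = (p−1)(q−1) = 130·162 = 21060.
Need d with 15719·d ≡ 1 (mod 21060). Apply the extended Euclidean algorithm:
21060 = 1·15719 + 5341
15719 = 2·5341 + 5037
5341 = 1·5037 + 304
5037 = 16·304 + 173
304 = 1·173 + 131
173 = 1·131 + 42
131 = 3·42 + 5
42 = 8·5 + 2
5 = 2·2 + 1
2 = 2·1 + 0
Back-substitute:
1 = 5 − 2·2
1 = −2·42 + 17·5
1 = 17·131 − 53·42
1 = −53·173 + 70·131
1 = 70·304 − 123·173
1 = −123·5037 + 2038·304
1 = 2038·5341 − 2161·5037
1 = −2161·15719 + 6360·5341
1 = 6360·21060 − 8521·15719
So 15719·(-8521) ≡ 1 (mod 21060), hence d ≡ -8521 ≡ 12539 (mod 21060).

12539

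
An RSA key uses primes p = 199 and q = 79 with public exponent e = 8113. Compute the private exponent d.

φ(n) = (p−1)(q−1) = 198·78 = 15444.
Need d with 8113·d ≡ 1 (mod 15444). Apply the extended Euclidean algorithm:
15444 = 1·8113 + 7331
8113 = 1·7331 + 782
7331 = 9·782 + 293
782 = 2·293 + 196
293 = 1·196 + 97
196 = 2·97 + 2
97 = 48·2 + 1
2 = 2·1 + 0
Back-substitute:
1 = 97 − 48·2
1 = −48·196 + 97·97
1 = 97·293 − 145·196
1 = −145·782 + 387·293
1 = 387·7331 − 3628·782
1 = −3628·8113 + 4015·7331
1 = 4015·15444 − 7643·8113
So 8113·(-7643) ≡ 1 (mod 15444), hence d ≡ -7643 ≡ 7801 (mod 15444).

7801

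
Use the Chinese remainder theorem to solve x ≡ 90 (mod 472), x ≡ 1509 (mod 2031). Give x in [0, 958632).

202578

Write x = 90 + 472·k. Then 472·k ≡ 1509 − 90 ≡ 1419 (mod 2031).
Need 472⁻¹ mod 2031. Extended Euclid on (2031, 472):
2031 = 4*472 + 143
472 = 3*143 + 43
143 = 3*43 + 14
43 = 3*14 + 1
14 = 14*1 + 0
Back-substitute:
1 = 43 − 3·14
1 = −3·143 + 10·43
1 = 10·472 − 33·143
1 = −33·2031 + 142·472
472⁻¹ ≡ 142 (mod 2031), so k ≡ 142·1419 ≡ 429 (mod 2031).
x = 90 + 472·429 = 202578.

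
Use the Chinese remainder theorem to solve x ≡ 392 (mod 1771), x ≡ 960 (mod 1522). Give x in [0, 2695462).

1325100

Write x = 392 + 1771·k. Then 1771·k ≡ 960 − 392 ≡ 568 (mod 1522).
Need 1771⁻¹ mod 1522. Extended Euclid on (1522, 249):
1522 = 6·249 + 28
249 = 8·28 + 25
28 = 1·25 + 3
25 = 8·3 + 1
3 = 3·1 + 0
Back-substitute:
1 = 25 − 8·3
1 = −8·28 + 9·25
1 = 9·249 − 80·28
1 = −80·1522 + 489·249
1771⁻¹ ≡ 489 (mod 1522), so k ≡ 489·568 ≡ 748 (mod 1522).
x = 392 + 1771·748 = 1325100.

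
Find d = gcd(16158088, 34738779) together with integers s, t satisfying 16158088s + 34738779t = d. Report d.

Euclidean algorithm:
34738779 = 2*16158088 + 2422603
16158088 = 6*2422603 + 1622470
2422603 = 1*1622470 + 800133
1622470 = 2*800133 + 22204
800133 = 36*22204 + 789
22204 = 28*789 + 112
789 = 7*112 + 5
112 = 22*5 + 2
5 = 2*2 + 1
2 = 2*1 + 0
gcd(16158088, 34738779) = 1.
Back-substituting:
1 = 5 − 2·2
1 = −2·112 + 45·5
1 = 45·789 − 317·112
1 = −317·22204 + 8921·789
1 = 8921·800133 − 321473·22204
1 = −321473·1622470 + 651867·800133
1 = 651867·2422603 − 973340·1622470
1 = −973340·16158088 + 6491907·2422603
1 = 6491907·34738779 − 13957154·16158088
So 1 = (6491907)·34738779 + (-13957154)·16158088.

1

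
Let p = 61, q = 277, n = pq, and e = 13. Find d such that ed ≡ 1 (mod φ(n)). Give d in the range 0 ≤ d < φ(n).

8917

φ(n) = (p−1)(q−1) = 60·276 = 16560.
Need d with 13·d ≡ 1 (mod 16560). Apply the extended Euclidean algorithm:
16560 = 1273*13 + 11
13 = 1*11 + 2
11 = 5*2 + 1
2 = 2*1 + 0
Back-substitute:
1 = 11 − 5·2
1 = −5·13 + 6·11
1 = 6·16560 − 7643·13
So 13·(-7643) ≡ 1 (mod 16560), hence d ≡ -7643 ≡ 8917 (mod 16560).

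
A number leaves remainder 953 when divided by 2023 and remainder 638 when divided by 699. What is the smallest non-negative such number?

Write x = 953 + 2023·k. Then 2023·k ≡ 638 − 953 ≡ 384 (mod 699).
Need 2023⁻¹ mod 699. Extended Euclid on (699, 625):
699 = 1·625 + 74
625 = 8·74 + 33
74 = 2·33 + 8
33 = 4·8 + 1
8 = 8·1 + 0
Back-substitute:
1 = 33 − 4·8
1 = −4·74 + 9·33
1 = 9·625 − 76·74
1 = −76·699 + 85·625
2023⁻¹ ≡ 85 (mod 699), so k ≡ 85·384 ≡ 486 (mod 699).
x = 953 + 2023·486 = 984131.

984131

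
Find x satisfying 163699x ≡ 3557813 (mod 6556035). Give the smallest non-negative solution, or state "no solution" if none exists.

3341177

First find gcd(163699, 6556035):
6556035 = 40×163699 + 8075
163699 = 20×8075 + 2199
8075 = 3×2199 + 1478
2199 = 1×1478 + 721
1478 = 2×721 + 36
721 = 20×36 + 1
36 = 36×1 + 0
gcd = 1, so a unique solution mod 6556035 exists.
Back-substitute for the Bézout coefficients:
1 = 721 − 20·36
1 = −20·1478 + 41·721
1 = 41·2199 − 61·1478
1 = −61·8075 + 224·2199
1 = 224·163699 − 4541·8075
1 = −4541·6556035 + 181864·163699
So 163699·(181864) ≡ 1 (mod 6556035), giving 163699⁻¹ ≡ 181864.
x ≡ 163699⁻¹·3557813 ≡ 181864·3557813 ≡ 3341177 (mod 6556035).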